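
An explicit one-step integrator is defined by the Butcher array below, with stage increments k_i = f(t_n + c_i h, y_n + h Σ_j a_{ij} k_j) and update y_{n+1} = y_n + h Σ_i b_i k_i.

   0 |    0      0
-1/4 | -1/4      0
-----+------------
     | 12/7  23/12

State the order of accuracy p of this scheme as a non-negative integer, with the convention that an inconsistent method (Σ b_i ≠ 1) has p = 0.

b = (12/7, 23/12)
c = (0, -1/4)
Σ b_i: 12/7·1 + 23/12·1 = 305/84 ≠ 1 ⇒ order 0.

0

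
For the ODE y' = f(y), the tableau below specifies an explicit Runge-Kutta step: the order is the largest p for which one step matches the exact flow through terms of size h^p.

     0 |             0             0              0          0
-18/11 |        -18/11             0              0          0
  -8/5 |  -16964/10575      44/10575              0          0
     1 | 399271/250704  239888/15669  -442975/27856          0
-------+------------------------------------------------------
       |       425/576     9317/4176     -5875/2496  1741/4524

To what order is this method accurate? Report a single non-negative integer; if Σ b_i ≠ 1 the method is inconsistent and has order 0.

b = (425/576, 9317/4176, -5875/2496, 1741/4524)
c = (0, -18/11, -8/5, 1)
Ac = (0, 0, -8/1175, 1363/3482)
Σ b_i: 425/576·1 + 9317/4176·1 + (-5875/2496)·1 + 1741/4524·1 = 1 ✓
b·c: 9317/4176·(-18/11) + (-5875/2496)·(-8/5) + 1741/4524·1 = 1/2 ✓
b·c²: 9317/4176·324/121 + (-5875/2496)·64/25 + 1741/4524·1 = 1/3 ✓
b·Ac: (-5875/2496)·(-8/1175) + 1741/4524·1363/3482 = 1/6 ✓
b·c³: 9317/4176·(-5832/1331) + (-5875/2496)·(-512/125) + 1741/4524·1 = 1/4 ✓
b·(c∘Ac): (-5875/2496)·64/5875 + 1741/4524·1363/3482 = 1/8 ✓
b·Ac²: (-5875/2496)·144/12925 + 1741/4524·5452/19151 = 1/12 ✓
b·A²c: 1741/4524·377/3482 = 1/24 ✓; 4 stages ⇒ order 4.

4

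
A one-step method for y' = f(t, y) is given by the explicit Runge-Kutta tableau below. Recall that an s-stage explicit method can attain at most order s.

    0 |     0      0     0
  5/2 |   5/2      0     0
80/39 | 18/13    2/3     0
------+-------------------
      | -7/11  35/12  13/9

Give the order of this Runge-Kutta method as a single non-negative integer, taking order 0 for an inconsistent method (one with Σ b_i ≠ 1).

b = (-7/11, 35/12, 13/9)
c = (0, 5/2, 80/39)
Ac = (0, 0, 5/3)
Σ b_i: (-7/11)·1 + 35/12·1 + 13/9·1 = 1475/396 ≠ 1 ⇒ order 0.

0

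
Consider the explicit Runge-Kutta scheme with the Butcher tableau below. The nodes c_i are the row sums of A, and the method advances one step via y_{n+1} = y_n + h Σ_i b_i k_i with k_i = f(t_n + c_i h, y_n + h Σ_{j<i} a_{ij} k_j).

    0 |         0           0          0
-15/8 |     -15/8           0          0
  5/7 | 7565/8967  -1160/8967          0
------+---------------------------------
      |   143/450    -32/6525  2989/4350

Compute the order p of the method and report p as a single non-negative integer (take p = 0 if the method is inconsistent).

b = (143/450, -32/6525, 2989/4350)
c = (0, -15/8, 5/7)
Ac = (0, 0, 725/2989)
Σ b_i: 143/450·1 + (-32/6525)·1 + 2989/4350·1 = 1 ✓
b·c: (-32/6525)·(-15/8) + 2989/4350·5/7 = 1/2 ✓
b·c²: (-32/6525)·225/64 + 2989/4350·25/49 = 1/3 ✓
b·Ac: 2989/4350·725/2989 = 1/6 ✓; 3 stages ⇒ order 3.

3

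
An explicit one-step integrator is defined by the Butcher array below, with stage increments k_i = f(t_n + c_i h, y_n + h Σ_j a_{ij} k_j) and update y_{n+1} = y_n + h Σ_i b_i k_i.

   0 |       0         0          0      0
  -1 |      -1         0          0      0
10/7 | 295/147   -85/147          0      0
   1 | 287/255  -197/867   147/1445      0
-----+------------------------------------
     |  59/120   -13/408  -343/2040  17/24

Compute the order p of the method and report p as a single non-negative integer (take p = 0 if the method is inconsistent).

4

b = (59/120, -13/408, -343/2040, 17/24)
c = (0, -1, 10/7, 1)
Ac = (0, 0, 85/147, 19/51)
Σ b_i: 59/120·1 + (-13/408)·1 + (-343/2040)·1 + 17/24·1 = 1 ✓
b·c: (-13/408)·(-1) + (-343/2040)·10/7 + 17/24·1 = 1/2 ✓
b·c²: (-13/408)·1 + (-343/2040)·100/49 + 17/24·1 = 1/3 ✓
b·Ac: (-343/2040)·85/147 + 17/24·19/51 = 1/6 ✓
b·c³: (-13/408)·(-1) + (-343/2040)·1000/343 + 17/24·1 = 1/4 ✓
b·(c∘Ac): (-343/2040)·850/1029 + 17/24·19/51 = 1/8 ✓
b·Ac²: (-343/2040)·(-85/147) + 17/24·(-1/51) = 1/12 ✓
b·A²c: 17/24·1/17 = 1/24 ✓; 4 stages ⇒ order 4.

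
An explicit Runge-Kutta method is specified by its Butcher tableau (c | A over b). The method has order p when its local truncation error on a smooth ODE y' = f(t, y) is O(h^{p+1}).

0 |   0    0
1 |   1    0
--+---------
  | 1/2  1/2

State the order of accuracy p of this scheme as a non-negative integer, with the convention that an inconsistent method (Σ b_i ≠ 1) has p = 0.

2

b = (1/2, 1/2)
c = (0, 1)
Σ b_i: 1/2·1 + 1/2·1 = 1 ✓
b·c: 1/2·1 = 1/2 ✓; 2 stages ⇒ order 2.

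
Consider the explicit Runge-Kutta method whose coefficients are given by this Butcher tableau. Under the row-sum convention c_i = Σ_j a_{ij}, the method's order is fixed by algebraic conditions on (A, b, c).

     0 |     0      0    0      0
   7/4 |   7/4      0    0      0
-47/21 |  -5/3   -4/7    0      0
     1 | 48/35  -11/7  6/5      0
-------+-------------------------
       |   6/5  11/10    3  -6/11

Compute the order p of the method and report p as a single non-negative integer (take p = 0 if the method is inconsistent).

0

b = (6/5, 11/10, 3, -6/11)
c = (0, 7/4, -47/21, 1)
Ac = (0, 0, -1, -761/140)
Σ b_i: 6/5·1 + 11/10·1 + 3·1 + (-6/11)·1 = 523/110 ≠ 1 ⇒ order 0.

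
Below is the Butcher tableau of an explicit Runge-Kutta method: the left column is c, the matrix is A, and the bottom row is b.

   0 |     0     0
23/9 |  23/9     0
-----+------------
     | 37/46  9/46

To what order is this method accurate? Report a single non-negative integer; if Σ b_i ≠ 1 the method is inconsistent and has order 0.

2

b = (37/46, 9/46)
c = (0, 23/9)
Σ b_i: 37/46·1 + 9/46·1 = 1 ✓
b·c: 9/46·23/9 = 1/2 ✓; 2 stages ⇒ order 2.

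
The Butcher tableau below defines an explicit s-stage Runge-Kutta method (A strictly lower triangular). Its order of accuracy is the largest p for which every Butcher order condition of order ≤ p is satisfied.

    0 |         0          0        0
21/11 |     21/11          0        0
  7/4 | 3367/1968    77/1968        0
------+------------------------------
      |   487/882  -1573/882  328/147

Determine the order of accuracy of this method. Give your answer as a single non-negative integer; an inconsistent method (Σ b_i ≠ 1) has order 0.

b = (487/882, -1573/882, 328/147)
c = (0, 21/11, 7/4)
Ac = (0, 0, 49/656)
Σ b_i: 487/882·1 + (-1573/882)·1 + 328/147·1 = 1 ✓
b·c: (-1573/882)·21/11 + 328/147·7/4 = 1/2 ✓
b·c²: (-1573/882)·441/121 + 328/147·49/16 = 1/3 ✓
b·Ac: 328/147·49/656 = 1/6 ✓; 3 stages ⇒ order 3.

3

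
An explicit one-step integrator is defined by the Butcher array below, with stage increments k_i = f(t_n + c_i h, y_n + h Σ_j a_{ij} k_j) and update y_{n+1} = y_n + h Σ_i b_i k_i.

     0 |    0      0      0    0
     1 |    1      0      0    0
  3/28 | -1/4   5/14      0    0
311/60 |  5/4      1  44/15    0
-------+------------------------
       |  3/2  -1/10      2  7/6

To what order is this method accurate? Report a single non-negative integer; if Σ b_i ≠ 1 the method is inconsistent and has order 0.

0

b = (3/2, -1/10, 2, 7/6)
c = (0, 1, 3/28, 311/60)
Ac = (0, 0, 5/14, 46/35)
Σ b_i: 3/2·1 + (-1/10)·1 + 2·1 + 7/6·1 = 137/30 ≠ 1 ⇒ order 0.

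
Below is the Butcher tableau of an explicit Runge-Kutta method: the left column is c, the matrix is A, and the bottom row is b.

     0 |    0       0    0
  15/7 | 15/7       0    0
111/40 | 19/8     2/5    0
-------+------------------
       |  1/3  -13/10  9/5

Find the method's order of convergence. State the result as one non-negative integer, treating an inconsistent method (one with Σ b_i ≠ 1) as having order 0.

0

b = (1/3, -13/10, 9/5)
c = (0, 15/7, 111/40)
Ac = (0, 0, 6/7)
Σ b_i: 1/3·1 + (-13/10)·1 + 9/5·1 = 5/6 ≠ 1 ⇒ order 0.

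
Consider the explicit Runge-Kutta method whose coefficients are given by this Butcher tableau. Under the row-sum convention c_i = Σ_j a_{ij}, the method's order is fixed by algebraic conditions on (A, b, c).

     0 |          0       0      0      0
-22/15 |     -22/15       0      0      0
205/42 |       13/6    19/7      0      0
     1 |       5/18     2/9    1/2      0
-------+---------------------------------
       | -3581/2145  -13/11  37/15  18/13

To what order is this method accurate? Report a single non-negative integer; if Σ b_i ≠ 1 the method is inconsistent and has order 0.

b = (-3581/2145, -13/11, 37/15, 18/13)
c = (0, -22/15, 205/42, 1)
Ac = (0, 0, -418/105, 7993/3780)
Σ b_i: (-3581/2145)·1 + (-13/11)·1 + 37/15·1 + 18/13·1 = 1 ✓
b·c: (-13/11)·(-22/15) + 37/15·205/42 + 18/13·1 = 124141/8190 ≠ 1/2 ⇒ order 1.

1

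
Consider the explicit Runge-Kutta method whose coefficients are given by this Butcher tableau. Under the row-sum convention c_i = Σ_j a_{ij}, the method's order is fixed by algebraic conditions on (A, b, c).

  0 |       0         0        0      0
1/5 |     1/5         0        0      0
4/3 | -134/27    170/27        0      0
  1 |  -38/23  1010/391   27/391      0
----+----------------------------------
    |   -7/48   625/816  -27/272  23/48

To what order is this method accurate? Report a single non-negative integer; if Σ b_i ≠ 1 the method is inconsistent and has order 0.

4

b = (-7/48, 625/816, -27/272, 23/48)
c = (0, 1/5, 4/3, 1)
Ac = (0, 0, 34/27, 14/23)
Σ b_i: (-7/48)·1 + 625/816·1 + (-27/272)·1 + 23/48·1 = 1 ✓
b·c: 625/816·1/5 + (-27/272)·4/3 + 23/48·1 = 1/2 ✓
b·c²: 625/816·1/25 + (-27/272)·16/9 + 23/48·1 = 1/3 ✓
b·Ac: (-27/272)·34/27 + 23/48·14/23 = 1/6 ✓
b·c³: 625/816·1/125 + (-27/272)·64/27 + 23/48·1 = 1/4 ✓
b·(c∘Ac): (-27/272)·136/81 + 23/48·14/23 = 1/8 ✓
b·Ac²: (-27/272)·34/135 + 23/48·26/115 = 1/12 ✓
b·A²c: 23/48·2/23 = 1/24 ✓; 4 stages ⇒ order 4.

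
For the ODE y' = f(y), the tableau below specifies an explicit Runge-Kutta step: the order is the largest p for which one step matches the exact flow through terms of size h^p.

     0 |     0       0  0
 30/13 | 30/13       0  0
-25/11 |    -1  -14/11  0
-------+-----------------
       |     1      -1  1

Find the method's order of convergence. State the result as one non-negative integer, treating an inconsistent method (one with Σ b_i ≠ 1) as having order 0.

b = (1, -1, 1)
c = (0, 30/13, -25/11)
Ac = (0, 0, -420/143)
Σ b_i: 1·1 + (-1)·1 + 1·1 = 1 ✓
b·c: (-1)·30/13 + 1·(-25/11) = -655/143 ≠ 1/2 ⇒ order 1.

1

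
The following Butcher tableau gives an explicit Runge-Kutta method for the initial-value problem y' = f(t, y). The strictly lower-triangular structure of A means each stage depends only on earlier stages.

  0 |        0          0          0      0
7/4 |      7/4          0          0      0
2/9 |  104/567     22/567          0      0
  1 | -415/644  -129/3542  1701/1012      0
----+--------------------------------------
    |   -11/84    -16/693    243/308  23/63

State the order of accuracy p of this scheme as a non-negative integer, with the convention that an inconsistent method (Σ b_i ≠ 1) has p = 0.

4

b = (-11/84, -16/693, 243/308, 23/63)
c = (0, 7/4, 2/9, 1)
Ac = (0, 0, 11/162, 57/184)
Σ b_i: (-11/84)·1 + (-16/693)·1 + 243/308·1 + 23/63·1 = 1 ✓
b·c: (-16/693)·7/4 + 243/308·2/9 + 23/63·1 = 1/2 ✓
b·c²: (-16/693)·49/16 + 243/308·4/81 + 23/63·1 = 1/3 ✓
b·Ac: 243/308·11/162 + 23/63·57/184 = 1/6 ✓
b·c³: (-16/693)·343/64 + 243/308·8/729 + 23/63·1 = 1/4 ✓
b·(c∘Ac): 243/308·11/729 + 23/63·57/184 = 1/8 ✓
b·Ac²: 243/308·77/648 + 23/63·(-21/736) = 1/12 ✓
b·A²c: 23/63·21/184 = 1/24 ✓; 4 stages ⇒ order 4.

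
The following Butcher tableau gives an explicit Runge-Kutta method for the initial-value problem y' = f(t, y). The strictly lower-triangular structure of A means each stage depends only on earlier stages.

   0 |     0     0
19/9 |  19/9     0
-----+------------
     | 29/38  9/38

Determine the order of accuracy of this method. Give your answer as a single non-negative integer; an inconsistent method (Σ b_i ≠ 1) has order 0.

b = (29/38, 9/38)
c = (0, 19/9)
Σ b_i: 29/38·1 + 9/38·1 = 1 ✓
b·c: 9/38·19/9 = 1/2 ✓; 2 stages ⇒ order 2.

2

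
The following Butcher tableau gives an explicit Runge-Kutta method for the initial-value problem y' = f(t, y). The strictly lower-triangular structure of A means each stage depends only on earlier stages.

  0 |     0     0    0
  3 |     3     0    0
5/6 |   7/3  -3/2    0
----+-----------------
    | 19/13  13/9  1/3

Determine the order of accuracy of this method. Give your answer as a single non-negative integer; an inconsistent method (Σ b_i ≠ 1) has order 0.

b = (19/13, 13/9, 1/3)
c = (0, 3, 5/6)
Ac = (0, 0, -9/2)
Σ b_i: 19/13·1 + 13/9·1 + 1/3·1 = 379/117 ≠ 1 ⇒ order 0.

0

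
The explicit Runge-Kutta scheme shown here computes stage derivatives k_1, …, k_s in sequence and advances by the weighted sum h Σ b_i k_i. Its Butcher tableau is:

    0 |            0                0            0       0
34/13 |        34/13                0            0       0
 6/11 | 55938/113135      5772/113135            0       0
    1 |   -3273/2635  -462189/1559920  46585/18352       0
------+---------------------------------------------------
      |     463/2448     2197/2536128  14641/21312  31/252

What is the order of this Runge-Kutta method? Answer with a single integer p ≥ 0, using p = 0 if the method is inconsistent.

4

b = (463/2448, 2197/2536128, 14641/21312, 31/252)
c = (0, 34/13, 6/11, 1)
Ac = (0, 0, 888/6655, 189/310)
Σ b_i: 463/2448·1 + 2197/2536128·1 + 14641/21312·1 + 31/252·1 = 1 ✓
b·c: 2197/2536128·34/13 + 14641/21312·6/11 + 31/252·1 = 1/2 ✓
b·c²: 2197/2536128·1156/169 + 14641/21312·36/121 + 31/252·1 = 1/3 ✓
b·Ac: 14641/21312·888/6655 + 31/252·189/310 = 1/6 ✓
b·c³: 2197/2536128·39304/2197 + 14641/21312·216/1331 + 31/252·1 = 1/4 ✓
b·(c∘Ac): 14641/21312·5328/73205 + 31/252·189/310 = 1/8 ✓
b·Ac²: 14641/21312·30192/86515 + 31/252·(-2562/2015) = 1/12 ✓
b·A²c: 31/252·21/62 = 1/24 ✓; 4 stages ⇒ order 4.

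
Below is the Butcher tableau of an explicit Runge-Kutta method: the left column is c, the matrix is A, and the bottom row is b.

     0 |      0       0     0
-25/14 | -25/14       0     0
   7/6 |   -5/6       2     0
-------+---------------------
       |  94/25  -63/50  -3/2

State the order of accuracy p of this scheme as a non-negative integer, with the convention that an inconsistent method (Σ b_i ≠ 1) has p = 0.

2

b = (94/25, -63/50, -3/2)
c = (0, -25/14, 7/6)
Ac = (0, 0, -25/7)
Σ b_i: 94/25·1 + (-63/50)·1 + (-3/2)·1 = 1 ✓
b·c: (-63/50)·(-25/14) + (-3/2)·7/6 = 1/2 ✓
b·c²: (-63/50)·625/196 + (-3/2)·49/36 = -509/84 ≠ 1/3 ⇒ order 2.
b·Ac: (-3/2)·(-25/7) = 75/14 ≠ 1/6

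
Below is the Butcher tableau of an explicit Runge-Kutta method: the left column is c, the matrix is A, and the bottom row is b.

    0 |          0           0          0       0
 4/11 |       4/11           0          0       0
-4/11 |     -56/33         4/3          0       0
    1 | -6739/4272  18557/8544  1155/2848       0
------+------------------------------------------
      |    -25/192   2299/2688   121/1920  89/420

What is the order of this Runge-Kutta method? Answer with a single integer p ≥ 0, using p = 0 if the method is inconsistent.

4

b = (-25/192, 2299/2688, 121/1920, 89/420)
c = (0, 4/11, -4/11, 1)
Ac = (0, 0, 16/33, 343/534)
Σ b_i: (-25/192)·1 + 2299/2688·1 + 121/1920·1 + 89/420·1 = 1 ✓
b·c: 2299/2688·4/11 + 121/1920·(-4/11) + 89/420·1 = 1/2 ✓
b·c²: 2299/2688·16/121 + 121/1920·16/121 + 89/420·1 = 1/3 ✓
b·Ac: 121/1920·16/33 + 89/420·343/534 = 1/6 ✓
b·c³: 2299/2688·64/1331 + 121/1920·(-64/1331) + 89/420·1 = 1/4 ✓
b·(c∘Ac): 121/1920·(-64/363) + 89/420·343/534 = 1/8 ✓
b·Ac²: 121/1920·64/363 + 89/420·91/267 = 1/12 ✓
b·A²c: 89/420·35/178 = 1/24 ✓; 4 stages ⇒ order 4.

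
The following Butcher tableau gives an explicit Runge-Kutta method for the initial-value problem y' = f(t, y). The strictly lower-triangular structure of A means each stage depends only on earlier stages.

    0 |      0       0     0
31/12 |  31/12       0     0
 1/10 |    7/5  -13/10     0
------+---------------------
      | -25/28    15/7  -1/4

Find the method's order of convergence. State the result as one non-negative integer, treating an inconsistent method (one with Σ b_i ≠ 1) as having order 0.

b = (-25/28, 15/7, -1/4)
c = (0, 31/12, 1/10)
Ac = (0, 0, -403/120)
Σ b_i: (-25/28)·1 + 15/7·1 + (-1/4)·1 = 1 ✓
b·c: 15/7·31/12 + (-1/4)·1/10 = 1543/280 ≠ 1/2 ⇒ order 1.

1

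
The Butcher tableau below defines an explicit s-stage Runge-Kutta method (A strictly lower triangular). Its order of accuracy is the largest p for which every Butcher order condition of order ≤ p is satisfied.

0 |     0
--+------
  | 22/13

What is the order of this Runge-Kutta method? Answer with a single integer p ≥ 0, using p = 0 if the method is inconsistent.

0

b = (22/13)
c = (0)
Σ b_i: 22/13·1 = 22/13 ≠ 1 ⇒ order 0.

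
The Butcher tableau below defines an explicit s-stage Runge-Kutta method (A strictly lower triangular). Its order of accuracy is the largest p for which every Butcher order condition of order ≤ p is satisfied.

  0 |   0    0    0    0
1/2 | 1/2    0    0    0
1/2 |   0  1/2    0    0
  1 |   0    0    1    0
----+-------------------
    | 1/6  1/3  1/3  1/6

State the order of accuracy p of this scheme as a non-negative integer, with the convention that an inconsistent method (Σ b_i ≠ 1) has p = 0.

b = (1/6, 1/3, 1/3, 1/6)
c = (0, 1/2, 1/2, 1)
Ac = (0, 0, 1/4, 1/2)
Σ b_i: 1/6·1 + 1/3·1 + 1/3·1 + 1/6·1 = 1 ✓
b·c: 1/3·1/2 + 1/3·1/2 + 1/6·1 = 1/2 ✓
b·c²: 1/3·1/4 + 1/3·1/4 + 1/6·1 = 1/3 ✓
b·Ac: 1/3·1/4 + 1/6·1/2 = 1/6 ✓
b·c³: 1/3·1/8 + 1/3·1/8 + 1/6·1 = 1/4 ✓
b·(c∘Ac): 1/3·1/8 + 1/6·1/2 = 1/8 ✓
b·Ac²: 1/3·1/8 + 1/6·1/4 = 1/12 ✓
b·A²c: 1/6·1/4 = 1/24 ✓; 4 stages ⇒ order 4.

4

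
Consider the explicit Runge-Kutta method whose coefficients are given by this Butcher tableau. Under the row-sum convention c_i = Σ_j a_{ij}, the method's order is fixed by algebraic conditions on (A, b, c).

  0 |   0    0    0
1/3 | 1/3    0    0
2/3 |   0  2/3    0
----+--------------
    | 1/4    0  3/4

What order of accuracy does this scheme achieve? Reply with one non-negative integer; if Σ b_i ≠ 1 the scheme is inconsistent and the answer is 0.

b = (1/4, 0, 3/4)
c = (0, 1/3, 2/3)
Ac = (0, 0, 2/9)
Σ b_i: 1/4·1 + 3/4·1 = 1 ✓
b·c: 3/4·2/3 = 1/2 ✓
b·c²: 3/4·4/9 = 1/3 ✓
b·Ac: 3/4·2/9 = 1/6 ✓; 3 stages ⇒ order 3.

3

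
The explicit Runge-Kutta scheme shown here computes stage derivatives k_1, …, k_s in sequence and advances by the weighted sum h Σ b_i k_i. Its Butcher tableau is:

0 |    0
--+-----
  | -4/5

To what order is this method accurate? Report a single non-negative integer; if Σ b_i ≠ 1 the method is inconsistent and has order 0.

b = (-4/5)
c = (0)
Σ b_i: (-4/5)·1 = -4/5 ≠ 1 ⇒ order 0.

0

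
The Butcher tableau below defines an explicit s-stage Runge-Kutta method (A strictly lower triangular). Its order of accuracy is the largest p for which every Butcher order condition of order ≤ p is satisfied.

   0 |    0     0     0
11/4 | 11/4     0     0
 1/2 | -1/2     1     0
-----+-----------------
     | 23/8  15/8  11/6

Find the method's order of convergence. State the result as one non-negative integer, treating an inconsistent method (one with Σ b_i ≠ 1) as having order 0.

b = (23/8, 15/8, 11/6)
c = (0, 11/4, 1/2)
Ac = (0, 0, 11/4)
Σ b_i: 23/8·1 + 15/8·1 + 11/6·1 = 79/12 ≠ 1 ⇒ order 0.

0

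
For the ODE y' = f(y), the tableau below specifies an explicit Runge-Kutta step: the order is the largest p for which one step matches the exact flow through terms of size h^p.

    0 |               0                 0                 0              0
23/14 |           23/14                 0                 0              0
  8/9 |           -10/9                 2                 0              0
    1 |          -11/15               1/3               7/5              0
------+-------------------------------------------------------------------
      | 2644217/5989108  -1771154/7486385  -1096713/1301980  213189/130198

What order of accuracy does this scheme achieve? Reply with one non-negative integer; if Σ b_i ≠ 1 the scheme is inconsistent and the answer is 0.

b = (2644217/5989108, -1771154/7486385, -1096713/1301980, 213189/130198)
c = (0, 23/14, 8/9, 1)
Ac = (0, 0, 23/7, 1129/630)
Σ b_i: 2644217/5989108·1 + (-1771154/7486385)·1 + (-1096713/1301980)·1 + 213189/130198·1 = 1 ✓
b·c: (-1771154/7486385)·23/14 + (-1096713/1301980)·8/9 + 213189/130198·1 = 1/2 ✓
b·c²: (-1771154/7486385)·529/196 + (-1096713/1301980)·64/81 + 213189/130198·1 = 1/3 ✓
b·Ac: (-1096713/1301980)·23/7 + 213189/130198·1129/630 = 1/6 ✓
b·c³: (-1771154/7486385)·12167/2744 + (-1096713/1301980)·512/729 + 213189/130198·1 = -157589/49214844 ≠ 1/4 ⇒ order 3.
b·(c∘Ac): (-1096713/1301980)·184/63 + 213189/130198·1129/630 = 12965063/27341580 ≠ 1/8
b·Ac²: (-1096713/1301980)·529/98 + 213189/130198·159223/79380 = -62135539/49214844 ≠ 1/12
b·A²c: 213189/130198·23/5 = 4903347/650990 ≠ 1/24

3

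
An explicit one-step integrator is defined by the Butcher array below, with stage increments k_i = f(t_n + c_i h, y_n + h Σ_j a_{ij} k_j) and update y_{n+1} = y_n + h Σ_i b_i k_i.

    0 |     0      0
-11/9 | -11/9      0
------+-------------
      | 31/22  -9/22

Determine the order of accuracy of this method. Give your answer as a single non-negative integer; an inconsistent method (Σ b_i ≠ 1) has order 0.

2

b = (31/22, -9/22)
c = (0, -11/9)
Σ b_i: 31/22·1 + (-9/22)·1 = 1 ✓
b·c: (-9/22)·(-11/9) = 1/2 ✓; 2 stages ⇒ order 2.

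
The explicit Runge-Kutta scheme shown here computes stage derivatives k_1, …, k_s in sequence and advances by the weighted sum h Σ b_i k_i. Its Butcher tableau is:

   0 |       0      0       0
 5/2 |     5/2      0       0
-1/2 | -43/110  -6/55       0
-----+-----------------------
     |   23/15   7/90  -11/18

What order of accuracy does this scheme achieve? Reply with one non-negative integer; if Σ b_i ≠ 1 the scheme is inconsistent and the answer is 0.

b = (23/15, 7/90, -11/18)
c = (0, 5/2, -1/2)
Ac = (0, 0, -3/11)
Σ b_i: 23/15·1 + 7/90·1 + (-11/18)·1 = 1 ✓
b·c: 7/90·5/2 + (-11/18)·(-1/2) = 1/2 ✓
b·c²: 7/90·25/4 + (-11/18)·1/4 = 1/3 ✓
b·Ac: (-11/18)·(-3/11) = 1/6 ✓; 3 stages ⇒ order 3.

3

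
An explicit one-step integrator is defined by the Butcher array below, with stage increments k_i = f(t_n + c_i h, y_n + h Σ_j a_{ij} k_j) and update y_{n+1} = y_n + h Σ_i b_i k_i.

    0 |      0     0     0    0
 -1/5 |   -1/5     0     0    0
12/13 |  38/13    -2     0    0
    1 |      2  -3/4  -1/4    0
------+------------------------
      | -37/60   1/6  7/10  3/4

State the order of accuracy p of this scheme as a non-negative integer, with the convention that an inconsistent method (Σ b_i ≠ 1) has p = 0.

b = (-37/60, 1/6, 7/10, 3/4)
c = (0, -1/5, 12/13, 1)
Ac = (0, 0, 2/5, -21/260)
Σ b_i: (-37/60)·1 + 1/6·1 + 7/10·1 + 3/4·1 = 1 ✓
b·c: 1/6·(-1/5) + 7/10·12/13 + 3/4·1 = 1063/780 ≠ 1/2 ⇒ order 1.

1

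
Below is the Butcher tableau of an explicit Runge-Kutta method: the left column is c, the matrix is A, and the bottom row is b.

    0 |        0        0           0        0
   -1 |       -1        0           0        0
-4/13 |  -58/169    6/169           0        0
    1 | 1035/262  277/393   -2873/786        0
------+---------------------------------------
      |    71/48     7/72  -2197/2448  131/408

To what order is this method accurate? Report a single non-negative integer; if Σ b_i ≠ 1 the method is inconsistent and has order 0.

b = (71/48, 7/72, -2197/2448, 131/408)
c = (0, -1, -4/13, 1)
Ac = (0, 0, -6/169, 55/131)
Σ b_i: 71/48·1 + 7/72·1 + (-2197/2448)·1 + 131/408·1 = 1 ✓
b·c: 7/72·(-1) + (-2197/2448)·(-4/13) + 131/408·1 = 1/2 ✓
b·c²: 7/72·1 + (-2197/2448)·16/169 + 131/408·1 = 1/3 ✓
b·Ac: (-2197/2448)·(-6/169) + 131/408·55/131 = 1/6 ✓
b·c³: 7/72·(-1) + (-2197/2448)·(-64/2197) + 131/408·1 = 1/4 ✓
b·(c∘Ac): (-2197/2448)·24/2197 + 131/408·55/131 = 1/8 ✓
b·Ac²: (-2197/2448)·6/169 + 131/408·47/131 = 1/12 ✓
b·A²c: 131/408·17/131 = 1/24 ✓; 4 stages ⇒ order 4.

4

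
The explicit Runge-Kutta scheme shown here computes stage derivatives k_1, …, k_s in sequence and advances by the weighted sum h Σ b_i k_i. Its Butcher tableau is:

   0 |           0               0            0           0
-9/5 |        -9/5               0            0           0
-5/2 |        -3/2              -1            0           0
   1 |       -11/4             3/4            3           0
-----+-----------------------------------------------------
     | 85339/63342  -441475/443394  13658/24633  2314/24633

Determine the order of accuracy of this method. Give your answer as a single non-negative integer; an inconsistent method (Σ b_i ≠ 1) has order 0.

3

b = (85339/63342, -441475/443394, 13658/24633, 2314/24633)
c = (0, -9/5, -5/2, 1)
Ac = (0, 0, 9/5, -177/20)
Σ b_i: 85339/63342·1 + (-441475/443394)·1 + 13658/24633·1 + 2314/24633·1 = 1 ✓
b·c: (-441475/443394)·(-9/5) + 13658/24633·(-5/2) + 2314/24633·1 = 1/2 ✓
b·c²: (-441475/443394)·81/25 + 13658/24633·25/4 + 2314/24633·1 = 1/3 ✓
b·Ac: 13658/24633·9/5 + 2314/24633·(-177/20) = 1/6 ✓
b·c³: (-441475/443394)·(-729/125) + 13658/24633·(-125/8) + 2314/24633·1 = -194441/70380 ≠ 1/4 ⇒ order 3.
b·(c∘Ac): 13658/24633·(-9/2) + 2314/24633·(-177/20) = -39019/11730 ≠ 1/8
b·Ac²: 13658/24633·(-81/25) + 2314/24633·1059/50 = 1133/5865 ≠ 1/12
b·A²c: 2314/24633·27/5 = 6942/13685 ≠ 1/24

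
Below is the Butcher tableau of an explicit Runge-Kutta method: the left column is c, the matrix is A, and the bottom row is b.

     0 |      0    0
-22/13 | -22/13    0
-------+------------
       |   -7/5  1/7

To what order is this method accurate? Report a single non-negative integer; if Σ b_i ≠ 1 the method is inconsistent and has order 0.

0

b = (-7/5, 1/7)
c = (0, -22/13)
Σ b_i: (-7/5)·1 + 1/7·1 = -44/35 ≠ 1 ⇒ order 0.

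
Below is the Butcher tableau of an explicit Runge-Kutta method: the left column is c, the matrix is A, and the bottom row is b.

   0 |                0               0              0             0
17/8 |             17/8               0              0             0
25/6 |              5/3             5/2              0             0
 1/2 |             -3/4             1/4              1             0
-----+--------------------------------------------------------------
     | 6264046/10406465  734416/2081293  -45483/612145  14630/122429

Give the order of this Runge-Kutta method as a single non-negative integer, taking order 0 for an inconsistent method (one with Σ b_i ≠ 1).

3

b = (6264046/10406465, 734416/2081293, -45483/612145, 14630/122429)
c = (0, 17/8, 25/6, 1/2)
Ac = (0, 0, 85/16, 451/96)
Σ b_i: 6264046/10406465·1 + 734416/2081293·1 + (-45483/612145)·1 + 14630/122429·1 = 1 ✓
b·c: 734416/2081293·17/8 + (-45483/612145)·25/6 + 14630/122429·1/2 = 1/2 ✓
b·c²: 734416/2081293·289/64 + (-45483/612145)·625/36 + 14630/122429·1/4 = 1/3 ✓
b·Ac: (-45483/612145)·85/16 + 14630/122429·451/96 = 1/6 ✓
b·c³: 734416/2081293·4913/512 + (-45483/612145)·15625/216 + 14630/122429·1/8 = -69597319/35259552 ≠ 1/4 ⇒ order 3.
b·(c∘Ac): (-45483/612145)·2125/96 + 14630/122429·451/192 = -8015605/5876592 ≠ 1/8
b·Ac²: (-45483/612145)·1445/128 + 14630/122429·42601/2304 = 24165629/17629776 ≠ 1/12
b·A²c: 14630/122429·85/16 = 621775/979432 ≠ 1/24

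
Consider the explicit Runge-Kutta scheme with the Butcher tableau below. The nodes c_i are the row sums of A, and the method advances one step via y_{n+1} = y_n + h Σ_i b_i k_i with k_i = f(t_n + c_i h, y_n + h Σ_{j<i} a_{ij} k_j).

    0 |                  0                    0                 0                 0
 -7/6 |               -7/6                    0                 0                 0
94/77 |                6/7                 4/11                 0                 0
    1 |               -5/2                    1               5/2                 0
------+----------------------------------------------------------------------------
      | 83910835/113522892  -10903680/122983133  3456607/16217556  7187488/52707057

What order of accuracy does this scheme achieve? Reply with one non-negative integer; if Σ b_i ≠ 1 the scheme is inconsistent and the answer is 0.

b = (83910835/113522892, -10903680/122983133, 3456607/16217556, 7187488/52707057)
c = (0, -7/6, 94/77, 1)
Ac = (0, 0, -14/33, 871/462)
Σ b_i: 83910835/113522892·1 + (-10903680/122983133)·1 + 3456607/16217556·1 + 7187488/52707057·1 = 1 ✓
b·c: (-10903680/122983133)·(-7/6) + 3456607/16217556·94/77 + 7187488/52707057·1 = 1/2 ✓
b·c²: (-10903680/122983133)·49/36 + 3456607/16217556·8836/5929 + 7187488/52707057·1 = 1/3 ✓
b·Ac: 3456607/16217556·(-14/33) + 7187488/52707057·871/462 = 1/6 ✓
b·c³: (-10903680/122983133)·(-343/216) + 3456607/16217556·830584/456533 + 7187488/52707057·1 = 6290370/9460241 ≠ 1/4 ⇒ order 3.
b·(c∘Ac): 3456607/16217556·(-188/363) + 7187488/52707057·871/462 = 1784375/12163167 ≠ 1/8
b·Ac²: 3456607/16217556·49/99 + 7187488/52707057·1085761/213444 = 38920761799/48701320668 ≠ 1/12
b·A²c: 7187488/52707057·(-35/33) = -22869280/158121171 ≠ 1/24

3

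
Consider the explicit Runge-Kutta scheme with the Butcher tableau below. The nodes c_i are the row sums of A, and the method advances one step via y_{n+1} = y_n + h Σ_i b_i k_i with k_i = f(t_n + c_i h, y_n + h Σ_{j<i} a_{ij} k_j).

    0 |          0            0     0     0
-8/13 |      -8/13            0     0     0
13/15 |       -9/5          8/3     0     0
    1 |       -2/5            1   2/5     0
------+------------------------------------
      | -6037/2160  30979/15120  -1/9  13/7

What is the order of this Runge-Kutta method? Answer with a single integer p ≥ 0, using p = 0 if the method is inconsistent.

2

b = (-6037/2160, 30979/15120, -1/9, 13/7)
c = (0, -8/13, 13/15, 1)
Ac = (0, 0, -64/39, -262/975)
Σ b_i: (-6037/2160)·1 + 30979/15120·1 + (-1/9)·1 + 13/7·1 = 1 ✓
b·c: 30979/15120·(-8/13) + (-1/9)·13/15 + 13/7·1 = 1/2 ✓
b·c²: 30979/15120·64/169 + (-1/9)·169/225 + 13/7·1 = 67118/26325 ≠ 1/3 ⇒ order 2.
b·Ac: (-1/9)·(-64/39) + 13/7·(-262/975) = -19454/61425 ≠ 1/6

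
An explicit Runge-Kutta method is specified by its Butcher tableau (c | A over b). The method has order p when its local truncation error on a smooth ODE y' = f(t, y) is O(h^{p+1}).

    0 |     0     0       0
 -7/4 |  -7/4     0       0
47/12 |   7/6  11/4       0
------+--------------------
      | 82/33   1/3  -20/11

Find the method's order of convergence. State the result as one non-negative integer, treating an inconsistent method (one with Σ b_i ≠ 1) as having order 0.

b = (82/33, 1/3, -20/11)
c = (0, -7/4, 47/12)
Ac = (0, 0, -77/16)
Σ b_i: 82/33·1 + 1/3·1 + (-20/11)·1 = 1 ✓
b·c: 1/3·(-7/4) + (-20/11)·47/12 = -339/44 ≠ 1/2 ⇒ order 1.

1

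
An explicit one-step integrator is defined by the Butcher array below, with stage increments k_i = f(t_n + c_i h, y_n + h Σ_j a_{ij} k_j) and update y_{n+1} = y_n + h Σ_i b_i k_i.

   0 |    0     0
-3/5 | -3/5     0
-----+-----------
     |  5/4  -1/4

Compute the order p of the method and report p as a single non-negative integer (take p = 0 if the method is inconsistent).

b = (5/4, -1/4)
c = (0, -3/5)
Σ b_i: 5/4·1 + (-1/4)·1 = 1 ✓
b·c: (-1/4)·(-3/5) = 3/20 ≠ 1/2 ⇒ order 1.

1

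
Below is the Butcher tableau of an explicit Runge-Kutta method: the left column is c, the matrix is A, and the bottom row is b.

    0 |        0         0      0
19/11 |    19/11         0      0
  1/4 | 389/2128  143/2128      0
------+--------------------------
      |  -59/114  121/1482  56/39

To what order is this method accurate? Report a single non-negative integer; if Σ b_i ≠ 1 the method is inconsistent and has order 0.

3

b = (-59/114, 121/1482, 56/39)
c = (0, 19/11, 1/4)
Ac = (0, 0, 13/112)
Σ b_i: (-59/114)·1 + 121/1482·1 + 56/39·1 = 1 ✓
b·c: 121/1482·19/11 + 56/39·1/4 = 1/2 ✓
b·c²: 121/1482·361/121 + 56/39·1/16 = 1/3 ✓
b·Ac: 56/39·13/112 = 1/6 ✓; 3 stages ⇒ order 3.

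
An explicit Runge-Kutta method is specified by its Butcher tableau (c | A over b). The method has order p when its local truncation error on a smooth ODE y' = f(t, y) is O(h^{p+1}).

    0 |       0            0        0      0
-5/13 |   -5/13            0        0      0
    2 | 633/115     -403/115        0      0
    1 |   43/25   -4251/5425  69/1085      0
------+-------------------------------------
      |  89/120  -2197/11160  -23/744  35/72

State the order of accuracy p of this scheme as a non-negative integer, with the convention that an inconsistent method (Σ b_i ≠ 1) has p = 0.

b = (89/120, -2197/11160, -23/744, 35/72)
c = (0, -5/13, 2, 1)
Ac = (0, 0, 31/23, 3/7)
Σ b_i: 89/120·1 + (-2197/11160)·1 + (-23/744)·1 + 35/72·1 = 1 ✓
b·c: (-2197/11160)·(-5/13) + (-23/744)·2 + 35/72·1 = 1/2 ✓
b·c²: (-2197/11160)·25/169 + (-23/744)·4 + 35/72·1 = 1/3 ✓
b·Ac: (-23/744)·31/23 + 35/72·3/7 = 1/6 ✓
b·c³: (-2197/11160)·(-125/2197) + (-23/744)·8 + 35/72·1 = 1/4 ✓
b·(c∘Ac): (-23/744)·62/23 + 35/72·3/7 = 1/8 ✓
b·Ac²: (-23/744)·(-155/299) + 35/72·9/65 = 1/12 ✓
b·A²c: 35/72·3/35 = 1/24 ✓; 4 stages ⇒ order 4.

4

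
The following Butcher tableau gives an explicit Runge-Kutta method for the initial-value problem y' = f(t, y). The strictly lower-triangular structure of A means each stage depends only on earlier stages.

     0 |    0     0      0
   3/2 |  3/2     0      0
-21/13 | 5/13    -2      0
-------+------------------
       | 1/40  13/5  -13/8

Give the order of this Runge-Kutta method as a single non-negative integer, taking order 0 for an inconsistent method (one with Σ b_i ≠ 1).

b = (1/40, 13/5, -13/8)
c = (0, 3/2, -21/13)
Ac = (0, 0, -3)
Σ b_i: 1/40·1 + 13/5·1 + (-13/8)·1 = 1 ✓
b·c: 13/5·3/2 + (-13/8)·(-21/13) = 261/40 ≠ 1/2 ⇒ order 1.

1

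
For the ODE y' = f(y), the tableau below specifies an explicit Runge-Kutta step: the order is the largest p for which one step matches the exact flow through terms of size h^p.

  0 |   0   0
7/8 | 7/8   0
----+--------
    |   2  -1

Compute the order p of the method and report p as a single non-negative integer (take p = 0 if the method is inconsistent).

b = (2, -1)
c = (0, 7/8)
Σ b_i: 2·1 + (-1)·1 = 1 ✓
b·c: (-1)·7/8 = -7/8 ≠ 1/2 ⇒ order 1.

1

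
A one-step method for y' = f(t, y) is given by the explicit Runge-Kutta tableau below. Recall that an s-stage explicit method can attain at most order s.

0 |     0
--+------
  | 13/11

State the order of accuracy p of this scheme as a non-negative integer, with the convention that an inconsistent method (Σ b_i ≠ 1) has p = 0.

0

b = (13/11)
c = (0)
Σ b_i: 13/11·1 = 13/11 ≠ 1 ⇒ order 0.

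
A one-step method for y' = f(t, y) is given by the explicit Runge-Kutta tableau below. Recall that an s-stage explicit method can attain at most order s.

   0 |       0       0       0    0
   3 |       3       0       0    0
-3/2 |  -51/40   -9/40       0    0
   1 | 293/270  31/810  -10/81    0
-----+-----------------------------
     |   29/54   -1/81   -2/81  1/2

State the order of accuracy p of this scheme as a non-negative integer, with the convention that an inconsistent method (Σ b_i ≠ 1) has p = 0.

b = (29/54, -1/81, -2/81, 1/2)
c = (0, 3, -3/2, 1)
Ac = (0, 0, -27/40, 3/10)
Σ b_i: 29/54·1 + (-1/81)·1 + (-2/81)·1 + 1/2·1 = 1 ✓
b·c: (-1/81)·3 + (-2/81)·(-3/2) + 1/2·1 = 1/2 ✓
b·c²: (-1/81)·9 + (-2/81)·9/4 + 1/2·1 = 1/3 ✓
b·Ac: (-2/81)·(-27/40) + 1/2·3/10 = 1/6 ✓
b·c³: (-1/81)·27 + (-2/81)·(-27/8) + 1/2·1 = 1/4 ✓
b·(c∘Ac): (-2/81)·81/80 + 1/2·3/10 = 1/8 ✓
b·Ac²: (-2/81)·(-81/40) + 1/2·1/15 = 1/12 ✓
b·A²c: 1/2·1/12 = 1/24 ✓; 4 stages ⇒ order 4.

4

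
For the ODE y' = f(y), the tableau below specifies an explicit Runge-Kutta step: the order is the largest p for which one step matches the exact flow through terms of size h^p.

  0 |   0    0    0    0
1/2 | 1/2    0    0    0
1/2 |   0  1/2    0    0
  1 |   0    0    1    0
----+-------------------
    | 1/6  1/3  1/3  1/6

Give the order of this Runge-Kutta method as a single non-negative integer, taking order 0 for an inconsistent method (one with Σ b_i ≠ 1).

b = (1/6, 1/3, 1/3, 1/6)
c = (0, 1/2, 1/2, 1)
Ac = (0, 0, 1/4, 1/2)
Σ b_i: 1/6·1 + 1/3·1 + 1/3·1 + 1/6·1 = 1 ✓
b·c: 1/3·1/2 + 1/3·1/2 + 1/6·1 = 1/2 ✓
b·c²: 1/3·1/4 + 1/3·1/4 + 1/6·1 = 1/3 ✓
b·Ac: 1/3·1/4 + 1/6·1/2 = 1/6 ✓
b·c³: 1/3·1/8 + 1/3·1/8 + 1/6·1 = 1/4 ✓
b·(c∘Ac): 1/3·1/8 + 1/6·1/2 = 1/8 ✓
b·Ac²: 1/3·1/8 + 1/6·1/4 = 1/12 ✓
b·A²c: 1/6·1/4 = 1/24 ✓; 4 stages ⇒ order 4.

4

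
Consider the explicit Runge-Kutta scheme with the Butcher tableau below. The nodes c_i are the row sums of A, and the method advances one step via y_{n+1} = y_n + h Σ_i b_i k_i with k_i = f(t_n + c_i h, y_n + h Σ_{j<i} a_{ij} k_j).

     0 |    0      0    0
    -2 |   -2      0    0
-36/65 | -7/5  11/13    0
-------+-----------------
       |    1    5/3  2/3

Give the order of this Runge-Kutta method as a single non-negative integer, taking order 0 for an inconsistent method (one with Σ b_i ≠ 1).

0

b = (1, 5/3, 2/3)
c = (0, -2, -36/65)
Ac = (0, 0, -22/13)
Σ b_i: 1·1 + 5/3·1 + 2/3·1 = 10/3 ≠ 1 ⇒ order 0.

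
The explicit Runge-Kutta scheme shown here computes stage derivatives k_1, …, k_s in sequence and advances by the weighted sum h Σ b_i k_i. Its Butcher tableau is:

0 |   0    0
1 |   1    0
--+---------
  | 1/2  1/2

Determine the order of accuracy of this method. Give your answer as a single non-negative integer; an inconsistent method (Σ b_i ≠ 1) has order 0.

b = (1/2, 1/2)
c = (0, 1)
Σ b_i: 1/2·1 + 1/2·1 = 1 ✓
b·c: 1/2·1 = 1/2 ✓; 2 stages ⇒ order 2.

2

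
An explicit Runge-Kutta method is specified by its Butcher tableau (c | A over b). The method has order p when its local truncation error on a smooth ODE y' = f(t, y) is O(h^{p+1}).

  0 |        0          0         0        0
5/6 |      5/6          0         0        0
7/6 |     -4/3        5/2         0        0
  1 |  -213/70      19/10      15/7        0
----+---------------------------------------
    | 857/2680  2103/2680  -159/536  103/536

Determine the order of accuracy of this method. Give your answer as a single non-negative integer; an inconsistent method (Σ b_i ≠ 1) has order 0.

b = (857/2680, 2103/2680, -159/536, 103/536)
c = (0, 5/6, 7/6, 1)
Ac = (0, 0, 25/12, 49/12)
Σ b_i: 857/2680·1 + 2103/2680·1 + (-159/536)·1 + 103/536·1 = 1 ✓
b·c: 2103/2680·5/6 + (-159/536)·7/6 + 103/536·1 = 1/2 ✓
b·c²: 2103/2680·25/36 + (-159/536)·49/36 + 103/536·1 = 1/3 ✓
b·Ac: (-159/536)·25/12 + 103/536·49/12 = 1/6 ✓
b·c³: 2103/2680·125/216 + (-159/536)·343/216 + 103/536·1 = 1127/6432 ≠ 1/4 ⇒ order 3.
b·(c∘Ac): (-159/536)·175/72 + 103/536·49/12 = 273/4288 ≠ 1/8
b·Ac²: (-159/536)·125/72 + 103/536·305/72 = 2885/9648 ≠ 1/12
b·A²c: 103/536·125/28 = 12875/15008 ≠ 1/24

3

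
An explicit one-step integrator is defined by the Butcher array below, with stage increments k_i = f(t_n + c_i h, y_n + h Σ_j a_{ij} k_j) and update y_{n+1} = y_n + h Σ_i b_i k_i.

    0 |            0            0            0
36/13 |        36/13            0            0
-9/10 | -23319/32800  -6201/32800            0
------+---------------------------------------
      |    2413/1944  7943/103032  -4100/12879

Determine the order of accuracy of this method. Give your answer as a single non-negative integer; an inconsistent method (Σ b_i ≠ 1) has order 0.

b = (2413/1944, 7943/103032, -4100/12879)
c = (0, 36/13, -9/10)
Ac = (0, 0, -4293/8200)
Σ b_i: 2413/1944·1 + 7943/103032·1 + (-4100/12879)·1 = 1 ✓
b·c: 7943/103032·36/13 + (-4100/12879)·(-9/10) = 1/2 ✓
b·c²: 7943/103032·1296/169 + (-4100/12879)·81/100 = 1/3 ✓
b·Ac: (-4100/12879)·(-4293/8200) = 1/6 ✓; 3 stages ⇒ order 3.

3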